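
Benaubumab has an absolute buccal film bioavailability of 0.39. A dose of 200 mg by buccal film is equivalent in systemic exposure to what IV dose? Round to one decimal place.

D_iv = 78.0 mg

Systemic exposure from an extravascular dose = F × D_ev, so the equivalent IV dose is F × D_ev.
D_iv = F × D_ev = 0.39 × 200 = 78 mg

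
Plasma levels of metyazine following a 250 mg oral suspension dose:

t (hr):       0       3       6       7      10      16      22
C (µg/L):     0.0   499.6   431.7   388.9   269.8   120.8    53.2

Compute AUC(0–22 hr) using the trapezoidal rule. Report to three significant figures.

Trapezoidal AUC_0→22:
  [0→3]: (0.0+499.6)/2 × 3 = 749.4
  [3→6]: (499.6+431.7)/2 × 3 = 1396.95
  [6→7]: (431.7+388.9)/2 × 1 = 410.3
  [7→10]: (388.9+269.8)/2 × 3 = 988.05
  [10→16]: (269.8+120.8)/2 × 6 = 1171.8
  [16→22]: (120.8+53.2)/2 × 6 = 522.0
  Sum = 5238.5 µg/L·hr

AUC = 5240 µg/L·hr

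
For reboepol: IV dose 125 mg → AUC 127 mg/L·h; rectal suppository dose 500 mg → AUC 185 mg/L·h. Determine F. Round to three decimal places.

F = (AUC_ev / D_ev) / (AUC_iv / D_iv)
  = (185/500) / (127/125)
  = 0.37 / 1.016 = 0.3642

F = 0.364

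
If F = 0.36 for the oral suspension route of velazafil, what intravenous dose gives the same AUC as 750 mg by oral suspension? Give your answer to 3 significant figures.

Systemic exposure from an extravascular dose = F × D_ev, so the equivalent IV dose is F × D_ev.
D_iv = F × D_ev = 0.36 × 750 = 270 mg

D_iv = 270 mg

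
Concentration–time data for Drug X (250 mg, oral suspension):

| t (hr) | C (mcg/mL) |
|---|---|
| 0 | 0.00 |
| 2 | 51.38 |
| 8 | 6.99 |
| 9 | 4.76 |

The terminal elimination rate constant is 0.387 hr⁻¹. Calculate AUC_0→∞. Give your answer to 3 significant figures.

Trapezoidal AUC_0→9:
  [0→2]: (0.00+51.38)/2 × 2 = 51.38
  [2→8]: (51.38+6.99)/2 × 6 = 175.11
  [8→9]: (6.99+4.76)/2 × 1 = 5.875
  Sum = 232.365 mcg/mL·hr
Extrapolated tail: C_last / k_e = 4.76 / 0.387 = 12.300
AUC_0→∞ = 232.365 + 12.300 = 244.665 mcg/mL·hr

AUC = 245 mcg/mL·hr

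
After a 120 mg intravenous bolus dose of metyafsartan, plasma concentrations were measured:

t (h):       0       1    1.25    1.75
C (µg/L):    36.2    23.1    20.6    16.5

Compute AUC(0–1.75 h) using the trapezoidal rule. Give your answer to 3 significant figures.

Trapezoidal AUC_0→1.75:
  [0→1]: (36.2+23.1)/2 × 1 = 29.65
  [1→1.25]: (23.1+20.6)/2 × 0.25 = 5.4625
  [1.25→1.75]: (20.6+16.5)/2 × 0.5 = 9.275
  Sum = 44.3875 µg/L·h

AUC = 44.4 µg/L·h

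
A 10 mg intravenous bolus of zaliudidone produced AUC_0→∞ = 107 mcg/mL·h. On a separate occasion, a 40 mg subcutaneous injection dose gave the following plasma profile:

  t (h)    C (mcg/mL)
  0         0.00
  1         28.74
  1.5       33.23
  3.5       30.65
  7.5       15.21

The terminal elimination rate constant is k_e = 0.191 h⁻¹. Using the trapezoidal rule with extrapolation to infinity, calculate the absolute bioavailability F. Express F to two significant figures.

F = 0.62

Trapezoidal AUC_0→7.5 (subcutaneous injection):
  [0→1]: (0.00+28.74)/2 × 1 = 14.37
  [1→1.5]: (28.74+33.23)/2 × 0.5 = 15.4925
  [1.5→3.5]: (33.23+30.65)/2 × 2 = 63.88
  [3.5→7.5]: (30.65+15.21)/2 × 4 = 91.72
  Sum = 185.4625 mcg/mL·h
Tail: C_last/k_e = 15.21/0.191 = 79.634
AUC_0→∞ (subcutaneous injection) = 185.4625 + 79.634 = 265.0965 mcg/mL·h
F = (AUC_ev/D_ev)/(AUC_iv/D_iv) = (265.0965/40)/(107/10) = 6.6274125/10.7 = 0.6194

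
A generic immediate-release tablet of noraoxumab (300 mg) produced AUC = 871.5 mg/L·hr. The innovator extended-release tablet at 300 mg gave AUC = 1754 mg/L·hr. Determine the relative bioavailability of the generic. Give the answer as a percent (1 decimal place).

F_rel = 49.7%

F_rel = (AUC_test/D_test) / (AUC_ref/D_ref)
      = (871.5/300) / (1754/300)
      = 2.905 / 5.84667 = 0.4969 = 49.69%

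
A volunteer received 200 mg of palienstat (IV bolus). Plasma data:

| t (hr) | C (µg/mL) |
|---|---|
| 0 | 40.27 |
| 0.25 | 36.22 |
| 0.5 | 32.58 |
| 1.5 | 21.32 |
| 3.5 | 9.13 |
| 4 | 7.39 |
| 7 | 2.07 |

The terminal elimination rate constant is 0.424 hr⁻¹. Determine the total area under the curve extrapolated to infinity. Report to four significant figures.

Trapezoidal AUC_0→7:
  [0→0.25]: (40.27+36.22)/2 × 0.25 = 9.56125
  [0.25→0.5]: (36.22+32.58)/2 × 0.25 = 8.6
  [0.5→1.5]: (32.58+21.32)/2 × 1 = 26.95
  [1.5→3.5]: (21.32+9.13)/2 × 2 = 30.45
  [3.5→4]: (9.13+7.39)/2 × 0.5 = 4.13
  [4→7]: (7.39+2.07)/2 × 3 = 14.19
  Sum = 93.88125 µg/mL·hr
Extrapolated tail: C_last / k_e = 2.07 / 0.424 = 4.882
AUC_0→∞ = 93.88125 + 4.882 = 98.76325 µg/mL·hr

AUC = 98.76 µg/mL·hr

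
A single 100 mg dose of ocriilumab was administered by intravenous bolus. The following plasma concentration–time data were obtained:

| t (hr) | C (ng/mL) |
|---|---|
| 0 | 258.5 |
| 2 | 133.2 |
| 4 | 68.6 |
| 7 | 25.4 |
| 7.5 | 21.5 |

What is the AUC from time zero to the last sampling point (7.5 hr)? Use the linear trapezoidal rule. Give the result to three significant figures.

AUC = 746 ng/mL·hr

Trapezoidal AUC_0→7.5:
  [0→2]: (258.5+133.2)/2 × 2 = 391.7
  [2→4]: (133.2+68.6)/2 × 2 = 201.8
  [4→7]: (68.6+25.4)/2 × 3 = 141.0
  [7→7.5]: (25.4+21.5)/2 × 0.5 = 11.725
  Sum = 746.225 ng/mL·hr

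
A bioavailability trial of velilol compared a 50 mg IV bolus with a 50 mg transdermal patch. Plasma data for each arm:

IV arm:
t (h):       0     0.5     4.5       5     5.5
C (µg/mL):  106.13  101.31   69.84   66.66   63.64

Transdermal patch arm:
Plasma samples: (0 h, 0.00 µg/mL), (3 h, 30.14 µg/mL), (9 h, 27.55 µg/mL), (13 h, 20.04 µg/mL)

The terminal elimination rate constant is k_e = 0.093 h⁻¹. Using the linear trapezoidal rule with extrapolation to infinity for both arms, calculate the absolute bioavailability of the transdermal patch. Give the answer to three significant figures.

F = 0.462

Trapezoidal AUC_0→5.5 (IV):
  [0→0.5]: (106.13+101.31)/2 × 0.5 = 51.86
  [0.5→4.5]: (101.31+69.84)/2 × 4 = 342.3
  [4.5→5]: (69.84+66.66)/2 × 0.5 = 34.125
  [5→5.5]: (66.66+63.64)/2 × 0.5 = 32.575
  Sum = 460.86 µg/mL·h
IV tail: 63.64/0.093 = 684.301; AUC_iv,0→∞ = 460.86 + 684.301 = 1145.161 µg/mL·h
Trapezoidal AUC_0→13 (transdermal patch):
  [0→3]: (0.00+30.14)/2 × 3 = 45.21
  [3→9]: (30.14+27.55)/2 × 6 = 173.07
  [9→13]: (27.55+20.04)/2 × 4 = 95.18
  Sum = 313.46 µg/mL·h
transdermal patch tail: 20.04/0.093 = 215.484; AUC_ev,0→∞ = 313.46 + 215.484 = 528.944 µg/mL·h
F = (AUC_ev/D_ev)/(AUC_iv/D_iv) = (528.944/50)/(1145.161/50) = 10.57888/22.90322 = 0.4619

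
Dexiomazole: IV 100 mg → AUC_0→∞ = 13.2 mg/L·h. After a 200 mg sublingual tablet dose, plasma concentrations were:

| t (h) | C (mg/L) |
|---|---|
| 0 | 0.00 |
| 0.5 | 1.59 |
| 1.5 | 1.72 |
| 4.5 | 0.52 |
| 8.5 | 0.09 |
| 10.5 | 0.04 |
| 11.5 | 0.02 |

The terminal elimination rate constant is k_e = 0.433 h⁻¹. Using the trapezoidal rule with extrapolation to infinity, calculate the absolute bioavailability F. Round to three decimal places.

Trapezoidal AUC_0→11.5 (sublingual tablet):
  [0→0.5]: (0.00+1.59)/2 × 0.5 = 0.3975
  [0.5→1.5]: (1.59+1.72)/2 × 1 = 1.655
  [1.5→4.5]: (1.72+0.52)/2 × 3 = 3.36
  [4.5→8.5]: (0.52+0.09)/2 × 4 = 1.22
  [8.5→10.5]: (0.09+0.04)/2 × 2 = 0.13
  [10.5→11.5]: (0.04+0.02)/2 × 1 = 0.03
  Sum = 6.7925 mg/L·h
Tail: C_last/k_e = 0.02/0.433 = 0.046
AUC_0→∞ (sublingual tablet) = 6.7925 + 0.046 = 6.8385 mg/L·h
F = (AUC_ev/D_ev)/(AUC_iv/D_iv) = (6.8385/200)/(13.2/100) = 0.0341925/0.132 = 0.2590

F = 0.259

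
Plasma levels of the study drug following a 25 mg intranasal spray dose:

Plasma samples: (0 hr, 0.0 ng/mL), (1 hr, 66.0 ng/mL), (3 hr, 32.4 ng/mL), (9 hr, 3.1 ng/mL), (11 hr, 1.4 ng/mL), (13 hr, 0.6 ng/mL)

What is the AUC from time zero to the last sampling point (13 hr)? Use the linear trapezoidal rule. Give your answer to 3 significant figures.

AUC = 244 ng/mL·hr

Trapezoidal AUC_0→13:
  [0→1]: (0.0+66.0)/2 × 1 = 33.0
  [1→3]: (66.0+32.4)/2 × 2 = 98.4
  [3→9]: (32.4+3.1)/2 × 6 = 106.5
  [9→11]: (3.1+1.4)/2 × 2 = 4.5
  [11→13]: (1.4+0.6)/2 × 2 = 2.0
  Sum = 244.4 ng/mL·hr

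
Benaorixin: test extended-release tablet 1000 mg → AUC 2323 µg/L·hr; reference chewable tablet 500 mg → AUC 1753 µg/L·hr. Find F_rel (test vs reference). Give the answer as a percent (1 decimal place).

F_rel = (AUC_test/D_test) / (AUC_ref/D_ref)
      = (2323/1000) / (1753/500)
      = 2.323 / 3.506 = 0.6626 = 66.26%

F_rel = 66.3%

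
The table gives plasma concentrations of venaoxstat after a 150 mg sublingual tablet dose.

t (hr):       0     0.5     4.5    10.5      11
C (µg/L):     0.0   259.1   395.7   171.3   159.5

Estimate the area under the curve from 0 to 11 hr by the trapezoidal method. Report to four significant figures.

AUC = 3158 µg/L·hr

Trapezoidal AUC_0→11:
  [0→0.5]: (0.0+259.1)/2 × 0.5 = 64.775
  [0.5→4.5]: (259.1+395.7)/2 × 4 = 1309.6
  [4.5→10.5]: (395.7+171.3)/2 × 6 = 1701.0
  [10.5→11]: (171.3+159.5)/2 × 0.5 = 82.7
  Sum = 3158.075 µg/L·hr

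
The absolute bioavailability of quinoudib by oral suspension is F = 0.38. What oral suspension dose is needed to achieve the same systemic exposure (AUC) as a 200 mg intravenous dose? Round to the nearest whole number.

For equal systemic exposure: F × D_ev = D_iv
D_ev = D_iv / F = 200 / 0.38 = 526.316 mg

D_oral = 526 mg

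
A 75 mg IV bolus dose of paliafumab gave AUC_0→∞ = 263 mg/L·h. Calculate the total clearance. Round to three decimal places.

CL = Dose_iv / AUC_0→∞
   = 75 / 263 = 0.285171 L/h

CL = 0.285 L/h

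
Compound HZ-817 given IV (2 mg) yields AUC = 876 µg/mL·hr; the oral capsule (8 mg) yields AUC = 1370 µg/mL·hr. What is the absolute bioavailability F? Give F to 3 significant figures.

F = 0.391

F = (AUC_ev / D_ev) / (AUC_iv / D_iv)
  = (1370/8) / (876/2)
  = 171.25 / 438 = 0.3910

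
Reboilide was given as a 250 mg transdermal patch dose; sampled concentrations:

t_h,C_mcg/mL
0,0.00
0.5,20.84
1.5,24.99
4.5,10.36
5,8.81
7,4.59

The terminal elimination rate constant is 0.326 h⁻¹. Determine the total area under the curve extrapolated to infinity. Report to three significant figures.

Trapezoidal AUC_0→7:
  [0→0.5]: (0.00+20.84)/2 × 0.5 = 5.21
  [0.5→1.5]: (20.84+24.99)/2 × 1 = 22.915
  [1.5→4.5]: (24.99+10.36)/2 × 3 = 53.025
  [4.5→5]: (10.36+8.81)/2 × 0.5 = 4.7925
  [5→7]: (8.81+4.59)/2 × 2 = 13.4
  Sum = 99.3425 mcg/mL·h
Extrapolated tail: C_last / k_e = 4.59 / 0.326 = 14.080
AUC_0→∞ = 99.3425 + 14.080 = 113.4225 mcg/mL·h

AUC = 113 mcg/mL·h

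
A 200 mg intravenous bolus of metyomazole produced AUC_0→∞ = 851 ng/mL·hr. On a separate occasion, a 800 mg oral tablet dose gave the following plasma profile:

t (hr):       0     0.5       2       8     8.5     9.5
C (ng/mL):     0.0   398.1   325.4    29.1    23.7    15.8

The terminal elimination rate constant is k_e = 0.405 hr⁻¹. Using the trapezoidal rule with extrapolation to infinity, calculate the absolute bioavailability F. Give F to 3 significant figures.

Trapezoidal AUC_0→9.5 (oral tablet):
  [0→0.5]: (0.0+398.1)/2 × 0.5 = 99.525
  [0.5→2]: (398.1+325.4)/2 × 1.5 = 542.625
  [2→8]: (325.4+29.1)/2 × 6 = 1063.5
  [8→8.5]: (29.1+23.7)/2 × 0.5 = 13.2
  [8.5→9.5]: (23.7+15.8)/2 × 1 = 19.75
  Sum = 1738.6 ng/mL·hr
Tail: C_last/k_e = 15.8/0.405 = 39.012
AUC_0→∞ (oral tablet) = 1738.6 + 39.012 = 1777.612 ng/mL·hr
F = (AUC_ev/D_ev)/(AUC_iv/D_iv) = (1777.612/800)/(851/200) = 2.222015/4.255 = 0.5222

F = 0.522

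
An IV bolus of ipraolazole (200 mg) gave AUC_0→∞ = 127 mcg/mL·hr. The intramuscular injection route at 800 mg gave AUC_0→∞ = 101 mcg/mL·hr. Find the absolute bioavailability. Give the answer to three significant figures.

F = (AUC_ev / D_ev) / (AUC_iv / D_iv)
  = (101/800) / (127/200)
  = 0.12625 / 0.635 = 0.1988

F = 0.199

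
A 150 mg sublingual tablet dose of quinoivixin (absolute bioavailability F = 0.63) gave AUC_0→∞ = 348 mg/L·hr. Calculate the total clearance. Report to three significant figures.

CL = F × Dose / AUC_0→∞
   = 0.63 × 150 / 348 = 0.271552 L/hr

CL = 0.272 L/hr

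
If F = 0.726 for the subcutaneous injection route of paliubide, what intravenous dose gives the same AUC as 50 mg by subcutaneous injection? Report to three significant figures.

Systemic exposure from an extravascular dose = F × D_ev, so the equivalent IV dose is F × D_ev.
D_iv = F × D_ev = 0.726 × 50 = 36.3 mg

D_iv = 36.3 mg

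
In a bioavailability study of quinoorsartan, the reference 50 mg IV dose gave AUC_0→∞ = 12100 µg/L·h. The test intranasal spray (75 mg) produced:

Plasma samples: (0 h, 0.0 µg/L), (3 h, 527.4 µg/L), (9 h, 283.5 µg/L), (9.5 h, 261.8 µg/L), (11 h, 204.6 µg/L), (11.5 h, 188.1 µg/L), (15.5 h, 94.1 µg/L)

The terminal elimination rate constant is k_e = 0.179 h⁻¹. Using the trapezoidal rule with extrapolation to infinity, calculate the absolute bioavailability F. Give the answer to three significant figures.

Trapezoidal AUC_0→15.5 (intranasal spray):
  [0→3]: (0.0+527.4)/2 × 3 = 791.1
  [3→9]: (527.4+283.5)/2 × 6 = 2432.7
  [9→9.5]: (283.5+261.8)/2 × 0.5 = 136.325
  [9.5→11]: (261.8+204.6)/2 × 1.5 = 349.8
  [11→11.5]: (204.6+188.1)/2 × 0.5 = 98.175
  [11.5→15.5]: (188.1+94.1)/2 × 4 = 564.4
  Sum = 4372.5 µg/L·h
Tail: C_last/k_e = 94.1/0.179 = 525.698
AUC_0→∞ (intranasal spray) = 4372.5 + 525.698 = 4898.198 µg/L·h
F = (AUC_ev/D_ev)/(AUC_iv/D_iv) = (4898.198/75)/(12100/50) = 65.3093/242 = 0.2699

F = 0.270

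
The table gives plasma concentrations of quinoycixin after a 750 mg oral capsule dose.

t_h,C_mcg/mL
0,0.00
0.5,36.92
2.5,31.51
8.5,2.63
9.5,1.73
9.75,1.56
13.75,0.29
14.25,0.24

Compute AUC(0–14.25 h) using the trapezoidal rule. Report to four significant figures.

AUC = 186.5 mcg/mL·h

Trapezoidal AUC_0→14.25:
  [0→0.5]: (0.00+36.92)/2 × 0.5 = 9.23
  [0.5→2.5]: (36.92+31.51)/2 × 2 = 68.43
  [2.5→8.5]: (31.51+2.63)/2 × 6 = 102.42
  [8.5→9.5]: (2.63+1.73)/2 × 1 = 2.18
  [9.5→9.75]: (1.73+1.56)/2 × 0.25 = 0.41125
  [9.75→13.75]: (1.56+0.29)/2 × 4 = 3.7
  [13.75→14.25]: (0.29+0.24)/2 × 0.5 = 0.1325
  Sum = 186.50375 mcg/mL·h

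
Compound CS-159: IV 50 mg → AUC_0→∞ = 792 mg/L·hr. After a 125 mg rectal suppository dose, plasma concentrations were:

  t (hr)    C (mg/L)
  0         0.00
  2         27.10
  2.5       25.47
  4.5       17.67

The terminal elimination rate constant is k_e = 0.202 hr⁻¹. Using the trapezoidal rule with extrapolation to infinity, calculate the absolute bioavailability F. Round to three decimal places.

Trapezoidal AUC_0→4.5 (rectal suppository):
  [0→2]: (0.00+27.10)/2 × 2 = 27.1
  [2→2.5]: (27.10+25.47)/2 × 0.5 = 13.1425
  [2.5→4.5]: (25.47+17.67)/2 × 2 = 43.14
  Sum = 83.3825 mg/L·hr
Tail: C_last/k_e = 17.67/0.202 = 87.475
AUC_0→∞ (rectal suppository) = 83.3825 + 87.475 = 170.8575 mg/L·hr
F = (AUC_ev/D_ev)/(AUC_iv/D_iv) = (170.8575/125)/(792/50) = 1.36686/15.84 = 0.0863

F = 0.086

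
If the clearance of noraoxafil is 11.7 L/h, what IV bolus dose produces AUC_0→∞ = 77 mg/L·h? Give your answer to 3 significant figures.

Dose = 901 mg

Dose_iv = CL × AUC_0→∞
     = 11.7 × 77 = 900.9 mg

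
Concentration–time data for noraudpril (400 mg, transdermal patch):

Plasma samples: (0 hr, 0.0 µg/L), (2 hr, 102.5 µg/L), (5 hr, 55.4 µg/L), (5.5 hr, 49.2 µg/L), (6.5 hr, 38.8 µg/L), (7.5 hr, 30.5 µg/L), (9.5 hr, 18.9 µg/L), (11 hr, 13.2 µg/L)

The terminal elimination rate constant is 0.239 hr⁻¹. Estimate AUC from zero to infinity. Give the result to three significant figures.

Trapezoidal AUC_0→11:
  [0→2]: (0.0+102.5)/2 × 2 = 102.5
  [2→5]: (102.5+55.4)/2 × 3 = 236.85
  [5→5.5]: (55.4+49.2)/2 × 0.5 = 26.15
  [5.5→6.5]: (49.2+38.8)/2 × 1 = 44.0
  [6.5→7.5]: (38.8+30.5)/2 × 1 = 34.65
  [7.5→9.5]: (30.5+18.9)/2 × 2 = 49.4
  [9.5→11]: (18.9+13.2)/2 × 1.5 = 24.075
  Sum = 517.625 µg/L·hr
Extrapolated tail: C_last / k_e = 13.2 / 0.239 = 55.230
AUC_0→∞ = 517.625 + 55.230 = 572.855 µg/L·hr

AUC = 573 µg/L·hr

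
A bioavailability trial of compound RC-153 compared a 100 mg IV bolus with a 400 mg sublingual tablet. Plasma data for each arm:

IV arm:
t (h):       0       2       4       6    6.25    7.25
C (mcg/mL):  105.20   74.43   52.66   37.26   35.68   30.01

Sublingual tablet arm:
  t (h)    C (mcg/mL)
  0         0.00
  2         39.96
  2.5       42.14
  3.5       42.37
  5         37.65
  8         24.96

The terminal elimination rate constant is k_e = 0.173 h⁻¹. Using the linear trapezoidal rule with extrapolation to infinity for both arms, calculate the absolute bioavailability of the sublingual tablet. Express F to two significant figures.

Trapezoidal AUC_0→7.25 (IV):
  [0→2]: (105.20+74.43)/2 × 2 = 179.63
  [2→4]: (74.43+52.66)/2 × 2 = 127.09
  [4→6]: (52.66+37.26)/2 × 2 = 89.92
  [6→6.25]: (37.26+35.68)/2 × 0.25 = 9.1175
  [6.25→7.25]: (35.68+30.01)/2 × 1 = 32.845
  Sum = 438.6025 mcg/mL·h
IV tail: 30.01/0.173 = 173.468; AUC_iv,0→∞ = 438.6025 + 173.468 = 612.0705 mcg/mL·h
Trapezoidal AUC_0→8 (sublingual tablet):
  [0→2]: (0.00+39.96)/2 × 2 = 39.96
  [2→2.5]: (39.96+42.14)/2 × 0.5 = 20.525
  [2.5→3.5]: (42.14+42.37)/2 × 1 = 42.255
  [3.5→5]: (42.37+37.65)/2 × 1.5 = 60.015
  [5→8]: (37.65+24.96)/2 × 3 = 93.915
  Sum = 256.67 mcg/mL·h
sublingual tablet tail: 24.96/0.173 = 144.277; AUC_ev,0→∞ = 256.67 + 144.277 = 400.947 mcg/mL·h
F = (AUC_ev/D_ev)/(AUC_iv/D_iv) = (400.947/400)/(612.0705/100) = 1.0023675/6.120705 = 0.1638

F = 0.16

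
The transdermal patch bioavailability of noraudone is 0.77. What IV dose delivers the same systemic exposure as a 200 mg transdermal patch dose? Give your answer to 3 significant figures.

D_iv = 154 mg

Systemic exposure from an extravascular dose = F × D_ev, so the equivalent IV dose is F × D_ev.
D_iv = F × D_ev = 0.77 × 200 = 154 mg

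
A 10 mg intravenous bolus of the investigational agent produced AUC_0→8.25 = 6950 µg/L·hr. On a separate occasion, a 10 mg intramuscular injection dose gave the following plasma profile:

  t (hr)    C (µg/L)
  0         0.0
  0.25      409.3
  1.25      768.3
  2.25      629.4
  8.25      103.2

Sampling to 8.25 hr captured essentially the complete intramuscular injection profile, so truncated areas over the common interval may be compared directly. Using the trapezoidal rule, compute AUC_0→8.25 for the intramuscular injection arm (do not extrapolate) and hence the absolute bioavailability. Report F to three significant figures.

F = 0.509

Trapezoidal AUC_0→8.25 (intramuscular injection):
  [0→0.25]: (0.0+409.3)/2 × 0.25 = 51.1625
  [0.25→1.25]: (409.3+768.3)/2 × 1 = 588.8
  [1.25→2.25]: (768.3+629.4)/2 × 1 = 698.85
  [2.25→8.25]: (629.4+103.2)/2 × 6 = 2197.8
  Sum = 3536.6125 µg/L·hr
F = (AUC_ev/D_ev)/(AUC_iv/D_iv) = (3536.6125/10)/(6950/10) = 353.66125/695 = 0.5089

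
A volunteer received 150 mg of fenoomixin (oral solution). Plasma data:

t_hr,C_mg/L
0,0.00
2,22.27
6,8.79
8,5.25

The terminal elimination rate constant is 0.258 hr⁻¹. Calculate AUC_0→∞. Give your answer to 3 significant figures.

AUC = 119 mg/L·hr

Trapezoidal AUC_0→8:
  [0→2]: (0.00+22.27)/2 × 2 = 22.27
  [2→6]: (22.27+8.79)/2 × 4 = 62.12
  [6→8]: (8.79+5.25)/2 × 2 = 14.04
  Sum = 98.43 mg/L·hr
Extrapolated tail: C_last / k_e = 5.25 / 0.258 = 20.349
AUC_0→∞ = 98.43 + 20.349 = 118.779 mg/L·hr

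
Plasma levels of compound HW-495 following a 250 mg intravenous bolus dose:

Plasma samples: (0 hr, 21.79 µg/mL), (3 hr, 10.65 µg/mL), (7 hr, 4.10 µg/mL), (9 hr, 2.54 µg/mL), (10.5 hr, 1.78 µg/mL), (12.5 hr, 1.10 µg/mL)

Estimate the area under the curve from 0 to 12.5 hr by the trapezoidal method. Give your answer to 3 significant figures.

AUC = 90.9 µg/mL·hr

Trapezoidal AUC_0→12.5:
  [0→3]: (21.79+10.65)/2 × 3 = 48.66
  [3→7]: (10.65+4.10)/2 × 4 = 29.5
  [7→9]: (4.10+2.54)/2 × 2 = 6.64
  [9→10.5]: (2.54+1.78)/2 × 1.5 = 3.24
  [10.5→12.5]: (1.78+1.10)/2 × 2 = 2.88
  Sum = 90.92 µg/mL·hr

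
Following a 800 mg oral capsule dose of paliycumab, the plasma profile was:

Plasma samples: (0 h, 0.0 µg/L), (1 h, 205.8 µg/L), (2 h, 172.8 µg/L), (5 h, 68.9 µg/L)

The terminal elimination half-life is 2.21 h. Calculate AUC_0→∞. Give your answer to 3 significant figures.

AUC = 874 µg/L·h

Trapezoidal AUC_0→5:
  [0→1]: (0.0+205.8)/2 × 1 = 102.9
  [1→2]: (205.8+172.8)/2 × 1 = 189.3
  [2→5]: (172.8+68.9)/2 × 3 = 362.55
  Sum = 654.75 µg/L·h
k_e = ln2 / t½ = 0.693147 / 2.21 = 0.3136 h^-1
Extrapolated tail: C_last / k_e = 68.9 / 0.3136 = 219.707
AUC_0→∞ = 654.75 + 219.707 = 874.457 µg/L·h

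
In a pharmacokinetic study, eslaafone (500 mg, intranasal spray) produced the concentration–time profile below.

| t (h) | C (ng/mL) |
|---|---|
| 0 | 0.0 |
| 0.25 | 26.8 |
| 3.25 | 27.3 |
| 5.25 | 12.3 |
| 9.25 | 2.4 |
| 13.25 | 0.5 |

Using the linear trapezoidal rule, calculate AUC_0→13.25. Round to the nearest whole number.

Trapezoidal AUC_0→13.25:
  [0→0.25]: (0.0+26.8)/2 × 0.25 = 3.35
  [0.25→3.25]: (26.8+27.3)/2 × 3 = 81.15
  [3.25→5.25]: (27.3+12.3)/2 × 2 = 39.6
  [5.25→9.25]: (12.3+2.4)/2 × 4 = 29.4
  [9.25→13.25]: (2.4+0.5)/2 × 4 = 5.8
  Sum = 159.3 ng/mL·h

AUC = 159 ng/mL·h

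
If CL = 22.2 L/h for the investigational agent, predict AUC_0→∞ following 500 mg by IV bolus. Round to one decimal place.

AUC_0→∞ = Dose_iv / CL
        = 500 / 22.2 = 22.5225 mg/L·h

AUC = 22.5 mg/L·h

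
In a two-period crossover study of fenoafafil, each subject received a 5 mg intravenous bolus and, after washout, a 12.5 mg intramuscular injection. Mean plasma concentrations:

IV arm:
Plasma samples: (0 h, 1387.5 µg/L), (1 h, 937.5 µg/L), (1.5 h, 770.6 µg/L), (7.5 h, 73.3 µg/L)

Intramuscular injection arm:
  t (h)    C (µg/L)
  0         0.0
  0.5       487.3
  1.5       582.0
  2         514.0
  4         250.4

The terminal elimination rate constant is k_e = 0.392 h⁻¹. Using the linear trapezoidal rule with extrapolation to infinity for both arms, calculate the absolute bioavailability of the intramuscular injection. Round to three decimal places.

Trapezoidal AUC_0→7.5 (IV):
  [0→1]: (1387.5+937.5)/2 × 1 = 1162.5
  [1→1.5]: (937.5+770.6)/2 × 0.5 = 427.025
  [1.5→7.5]: (770.6+73.3)/2 × 6 = 2531.7
  Sum = 4121.225 µg/L·h
IV tail: 73.3/0.392 = 186.990; AUC_iv,0→∞ = 4121.225 + 186.990 = 4308.215 µg/L·h
Trapezoidal AUC_0→4 (intramuscular injection):
  [0→0.5]: (0.0+487.3)/2 × 0.5 = 121.825
  [0.5→1.5]: (487.3+582.0)/2 × 1 = 534.65
  [1.5→2]: (582.0+514.0)/2 × 0.5 = 274.0
  [2→4]: (514.0+250.4)/2 × 2 = 764.4
  Sum = 1694.875 µg/L·h
intramuscular injection tail: 250.4/0.392 = 638.776; AUC_ev,0→∞ = 1694.875 + 638.776 = 2333.651 µg/L·h
F = (AUC_ev/D_ev)/(AUC_iv/D_iv) = (2333.651/12.5)/(4308.215/5) = 186.69208/861.643 = 0.2167

F = 0.217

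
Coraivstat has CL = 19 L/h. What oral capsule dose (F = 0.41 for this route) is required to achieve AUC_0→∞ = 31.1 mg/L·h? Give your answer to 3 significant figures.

Dose = CL × AUC_0→∞ / F
     = 19 × 31.1 / 0.41 = 1441.22 mg

Dose = 1440 mg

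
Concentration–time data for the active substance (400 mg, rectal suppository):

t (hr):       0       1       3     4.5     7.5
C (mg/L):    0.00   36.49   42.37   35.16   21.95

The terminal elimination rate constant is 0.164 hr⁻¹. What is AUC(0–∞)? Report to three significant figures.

Trapezoidal AUC_0→7.5:
  [0→1]: (0.00+36.49)/2 × 1 = 18.245
  [1→3]: (36.49+42.37)/2 × 2 = 78.86
  [3→4.5]: (42.37+35.16)/2 × 1.5 = 58.1475
  [4.5→7.5]: (35.16+21.95)/2 × 3 = 85.665
  Sum = 240.9175 mg/L·hr
Extrapolated tail: C_last / k_e = 21.95 / 0.164 = 133.841
AUC_0→∞ = 240.9175 + 133.841 = 374.7585 mg/L·hr

AUC = 375 mg/L·hr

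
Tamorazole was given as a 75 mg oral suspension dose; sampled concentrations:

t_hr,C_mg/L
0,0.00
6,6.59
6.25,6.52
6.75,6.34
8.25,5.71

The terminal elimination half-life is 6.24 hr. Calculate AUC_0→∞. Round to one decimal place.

Trapezoidal AUC_0→8.25:
  [0→6]: (0.00+6.59)/2 × 6 = 19.77
  [6→6.25]: (6.59+6.52)/2 × 0.25 = 1.63875
  [6.25→6.75]: (6.52+6.34)/2 × 0.5 = 3.215
  [6.75→8.25]: (6.34+5.71)/2 × 1.5 = 9.0375
  Sum = 33.66125 mg/L·hr
k_e = ln2 / t½ = 0.693147 / 6.24 = 0.1111 hr^-1
Extrapolated tail: C_last / k_e = 5.71 / 0.1111 = 51.395
AUC_0→∞ = 33.66125 + 51.395 = 85.05625 mg/L·hr

AUC = 85.1 mg/L·hr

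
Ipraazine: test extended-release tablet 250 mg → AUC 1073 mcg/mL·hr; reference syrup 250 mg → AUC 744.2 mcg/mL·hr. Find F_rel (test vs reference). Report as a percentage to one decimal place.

F_rel = 144.2%

F_rel = (AUC_test/D_test) / (AUC_ref/D_ref)
      = (1073/250) / (744.2/250)
      = 4.292 / 2.9768 = 1.4418 = 144.18%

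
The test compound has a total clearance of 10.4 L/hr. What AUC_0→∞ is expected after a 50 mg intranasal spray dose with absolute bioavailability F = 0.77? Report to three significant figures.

AUC = 3.70 mg/L·hr

AUC_0→∞ = F × Dose / CL
        = 0.77 × 50 / 10.4 = 3.70192 mg/L·hr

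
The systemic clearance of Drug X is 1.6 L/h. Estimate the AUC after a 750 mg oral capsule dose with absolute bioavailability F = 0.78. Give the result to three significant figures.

AUC = 366 mg/L·h

AUC_0→∞ = F × Dose / CL
        = 0.78 × 750 / 1.6 = 365.625 mg/L·h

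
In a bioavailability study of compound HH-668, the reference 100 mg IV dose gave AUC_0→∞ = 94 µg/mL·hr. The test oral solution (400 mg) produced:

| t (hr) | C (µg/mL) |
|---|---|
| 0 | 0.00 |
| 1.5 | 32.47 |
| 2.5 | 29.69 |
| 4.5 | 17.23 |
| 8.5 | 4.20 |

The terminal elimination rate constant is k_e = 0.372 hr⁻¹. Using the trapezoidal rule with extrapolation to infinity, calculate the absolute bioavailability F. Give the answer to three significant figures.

Trapezoidal AUC_0→8.5 (oral solution):
  [0→1.5]: (0.00+32.47)/2 × 1.5 = 24.3525
  [1.5→2.5]: (32.47+29.69)/2 × 1 = 31.08
  [2.5→4.5]: (29.69+17.23)/2 × 2 = 46.92
  [4.5→8.5]: (17.23+4.20)/2 × 4 = 42.86
  Sum = 145.2125 µg/mL·hr
Tail: C_last/k_e = 4.20/0.372 = 11.290
AUC_0→∞ (oral solution) = 145.2125 + 11.290 = 156.5025 µg/mL·hr
F = (AUC_ev/D_ev)/(AUC_iv/D_iv) = (156.5025/400)/(94/100) = 0.39125625/0.94 = 0.4162

F = 0.416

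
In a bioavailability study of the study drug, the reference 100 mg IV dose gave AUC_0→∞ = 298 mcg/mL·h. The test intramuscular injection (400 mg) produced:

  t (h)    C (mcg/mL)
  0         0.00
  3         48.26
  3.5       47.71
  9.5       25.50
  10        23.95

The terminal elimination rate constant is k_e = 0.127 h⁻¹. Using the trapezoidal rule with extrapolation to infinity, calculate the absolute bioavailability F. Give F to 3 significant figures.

Trapezoidal AUC_0→10 (intramuscular injection):
  [0→3]: (0.00+48.26)/2 × 3 = 72.39
  [3→3.5]: (48.26+47.71)/2 × 0.5 = 23.9925
  [3.5→9.5]: (47.71+25.50)/2 × 6 = 219.63
  [9.5→10]: (25.50+23.95)/2 × 0.5 = 12.3625
  Sum = 328.375 mcg/mL·h
Tail: C_last/k_e = 23.95/0.127 = 188.583
AUC_0→∞ (intramuscular injection) = 328.375 + 188.583 = 516.958 mcg/mL·h
F = (AUC_ev/D_ev)/(AUC_iv/D_iv) = (516.958/400)/(298/100) = 1.292395/2.98 = 0.4337

F = 0.434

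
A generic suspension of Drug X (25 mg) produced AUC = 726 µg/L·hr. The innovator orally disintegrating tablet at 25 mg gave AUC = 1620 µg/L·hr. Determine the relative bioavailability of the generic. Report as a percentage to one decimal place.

F_rel = (AUC_test/D_test) / (AUC_ref/D_ref)
      = (726/25) / (1620/25)
      = 29.04 / 64.8 = 0.4481 = 44.81%

F_rel = 44.8%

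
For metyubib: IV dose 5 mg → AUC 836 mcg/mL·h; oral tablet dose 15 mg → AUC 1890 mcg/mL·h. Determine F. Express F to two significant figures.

F = (AUC_ev / D_ev) / (AUC_iv / D_iv)
  = (1890/15) / (836/5)
  = 126 / 167.2 = 0.7536

F = 0.75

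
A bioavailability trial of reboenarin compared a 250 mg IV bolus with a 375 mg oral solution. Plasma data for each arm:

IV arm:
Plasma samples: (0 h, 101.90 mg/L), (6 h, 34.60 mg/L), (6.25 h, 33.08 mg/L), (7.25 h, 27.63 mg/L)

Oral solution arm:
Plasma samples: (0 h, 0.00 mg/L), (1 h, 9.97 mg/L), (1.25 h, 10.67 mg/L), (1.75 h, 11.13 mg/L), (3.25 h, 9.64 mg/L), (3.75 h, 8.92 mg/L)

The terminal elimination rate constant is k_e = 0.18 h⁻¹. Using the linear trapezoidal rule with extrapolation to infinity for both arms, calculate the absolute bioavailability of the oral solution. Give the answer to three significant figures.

F = 0.0917

Trapezoidal AUC_0→7.25 (IV):
  [0→6]: (101.90+34.60)/2 × 6 = 409.5
  [6→6.25]: (34.60+33.08)/2 × 0.25 = 8.46
  [6.25→7.25]: (33.08+27.63)/2 × 1 = 30.355
  Sum = 448.315 mg/L·h
IV tail: 27.63/0.18 = 153.500; AUC_iv,0→∞ = 448.315 + 153.500 = 601.815 mg/L·h
Trapezoidal AUC_0→3.75 (oral solution):
  [0→1]: (0.00+9.97)/2 × 1 = 4.985
  [1→1.25]: (9.97+10.67)/2 × 0.25 = 2.58
  [1.25→1.75]: (10.67+11.13)/2 × 0.5 = 5.45
  [1.75→3.25]: (11.13+9.64)/2 × 1.5 = 15.5775
  [3.25→3.75]: (9.64+8.92)/2 × 0.5 = 4.64
  Sum = 33.2325 mg/L·h
oral solution tail: 8.92/0.18 = 49.556; AUC_ev,0→∞ = 33.2325 + 49.556 = 82.7885 mg/L·h
F = (AUC_ev/D_ev)/(AUC_iv/D_iv) = (82.7885/375)/(601.815/250) = 0.220769/2.40726 = 0.0917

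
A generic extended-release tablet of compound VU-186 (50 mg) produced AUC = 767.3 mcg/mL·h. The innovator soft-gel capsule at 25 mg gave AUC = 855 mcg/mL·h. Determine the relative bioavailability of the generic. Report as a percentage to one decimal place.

F_rel = 44.9%

F_rel = (AUC_test/D_test) / (AUC_ref/D_ref)
      = (767.3/50) / (855/25)
      = 15.346 / 34.2 = 0.4487 = 44.87%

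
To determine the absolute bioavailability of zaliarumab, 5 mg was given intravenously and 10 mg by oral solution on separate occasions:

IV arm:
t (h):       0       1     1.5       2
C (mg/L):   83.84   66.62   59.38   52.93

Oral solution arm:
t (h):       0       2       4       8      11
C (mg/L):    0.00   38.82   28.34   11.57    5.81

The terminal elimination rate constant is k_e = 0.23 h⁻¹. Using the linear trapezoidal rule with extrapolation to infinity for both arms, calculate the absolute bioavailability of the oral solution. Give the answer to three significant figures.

F = 0.325

Trapezoidal AUC_0→2 (IV):
  [0→1]: (83.84+66.62)/2 × 1 = 75.23
  [1→1.5]: (66.62+59.38)/2 × 0.5 = 31.5
  [1.5→2]: (59.38+52.93)/2 × 0.5 = 28.0775
  Sum = 134.8075 mg/L·h
IV tail: 52.93/0.23 = 230.130; AUC_iv,0→∞ = 134.8075 + 230.130 = 364.9375 mg/L·h
Trapezoidal AUC_0→11 (oral solution):
  [0→2]: (0.00+38.82)/2 × 2 = 38.82
  [2→4]: (38.82+28.34)/2 × 2 = 67.16
  [4→8]: (28.34+11.57)/2 × 4 = 79.82
  [8→11]: (11.57+5.81)/2 × 3 = 26.07
  Sum = 211.87 mg/L·h
oral solution tail: 5.81/0.23 = 25.261; AUC_ev,0→∞ = 211.87 + 25.261 = 237.131 mg/L·h
F = (AUC_ev/D_ev)/(AUC_iv/D_iv) = (237.131/10)/(364.9375/5) = 23.7131/72.9875 = 0.3249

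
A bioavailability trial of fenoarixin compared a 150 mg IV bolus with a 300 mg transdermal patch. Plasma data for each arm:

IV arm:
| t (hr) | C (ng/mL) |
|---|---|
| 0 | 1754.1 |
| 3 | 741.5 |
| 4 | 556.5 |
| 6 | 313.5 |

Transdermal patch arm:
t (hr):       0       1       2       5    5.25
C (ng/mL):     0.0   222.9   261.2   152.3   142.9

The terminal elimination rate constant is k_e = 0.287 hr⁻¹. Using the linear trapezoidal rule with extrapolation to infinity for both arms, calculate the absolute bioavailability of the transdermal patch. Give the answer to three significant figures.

F = 0.119

Trapezoidal AUC_0→6 (IV):
  [0→3]: (1754.1+741.5)/2 × 3 = 3743.4
  [3→4]: (741.5+556.5)/2 × 1 = 649.0
  [4→6]: (556.5+313.5)/2 × 2 = 870.0
  Sum = 5262.4 ng/mL·hr
IV tail: 313.5/0.287 = 1092.334; AUC_iv,0→∞ = 5262.4 + 1092.334 = 6354.734 ng/mL·hr
Trapezoidal AUC_0→5.25 (transdermal patch):
  [0→1]: (0.0+222.9)/2 × 1 = 111.45
  [1→2]: (222.9+261.2)/2 × 1 = 242.05
  [2→5]: (261.2+152.3)/2 × 3 = 620.25
  [5→5.25]: (152.3+142.9)/2 × 0.25 = 36.9
  Sum = 1010.65 ng/mL·hr
transdermal patch tail: 142.9/0.287 = 497.909; AUC_ev,0→∞ = 1010.65 + 497.909 = 1508.559 ng/mL·hr
F = (AUC_ev/D_ev)/(AUC_iv/D_iv) = (1508.559/300)/(6354.734/150) = 5.02853/42.3649 = 0.1187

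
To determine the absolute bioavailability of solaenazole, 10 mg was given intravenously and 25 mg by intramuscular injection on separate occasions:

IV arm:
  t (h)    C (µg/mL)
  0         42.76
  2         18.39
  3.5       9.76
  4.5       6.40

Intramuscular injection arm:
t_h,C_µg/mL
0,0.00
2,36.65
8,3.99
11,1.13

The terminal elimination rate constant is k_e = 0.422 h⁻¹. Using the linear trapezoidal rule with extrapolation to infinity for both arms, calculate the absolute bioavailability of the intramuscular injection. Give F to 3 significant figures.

F = 0.640

Trapezoidal AUC_0→4.5 (IV):
  [0→2]: (42.76+18.39)/2 × 2 = 61.15
  [2→3.5]: (18.39+9.76)/2 × 1.5 = 21.1125
  [3.5→4.5]: (9.76+6.40)/2 × 1 = 8.08
  Sum = 90.3425 µg/mL·h
IV tail: 6.40/0.422 = 15.166; AUC_iv,0→∞ = 90.3425 + 15.166 = 105.5085 µg/mL·h
Trapezoidal AUC_0→11 (intramuscular injection):
  [0→2]: (0.00+36.65)/2 × 2 = 36.65
  [2→8]: (36.65+3.99)/2 × 6 = 121.92
  [8→11]: (3.99+1.13)/2 × 3 = 7.68
  Sum = 166.25 µg/mL·h
intramuscular injection tail: 1.13/0.422 = 2.678; AUC_ev,0→∞ = 166.25 + 2.678 = 168.928 µg/mL·h
F = (AUC_ev/D_ev)/(AUC_iv/D_iv) = (168.928/25)/(105.5085/10) = 6.75712/10.55085 = 0.6404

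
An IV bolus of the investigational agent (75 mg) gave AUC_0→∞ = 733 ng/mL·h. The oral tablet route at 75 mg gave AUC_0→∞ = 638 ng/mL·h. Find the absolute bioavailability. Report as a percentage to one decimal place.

F = (AUC_ev / D_ev) / (AUC_iv / D_iv)
  = (638/75) / (733/75)
  = 8.50667 / 9.77333 = 0.8704
  = 87.04%

F = 87.0%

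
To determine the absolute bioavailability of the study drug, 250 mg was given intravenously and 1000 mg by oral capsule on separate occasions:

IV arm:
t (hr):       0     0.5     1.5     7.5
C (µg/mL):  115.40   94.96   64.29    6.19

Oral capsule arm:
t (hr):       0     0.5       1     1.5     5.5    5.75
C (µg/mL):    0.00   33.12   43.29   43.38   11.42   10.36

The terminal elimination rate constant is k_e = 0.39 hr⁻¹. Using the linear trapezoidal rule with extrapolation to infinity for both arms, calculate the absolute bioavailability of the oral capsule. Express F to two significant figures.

Trapezoidal AUC_0→7.5 (IV):
  [0→0.5]: (115.40+94.96)/2 × 0.5 = 52.59
  [0.5→1.5]: (94.96+64.29)/2 × 1 = 79.625
  [1.5→7.5]: (64.29+6.19)/2 × 6 = 211.44
  Sum = 343.655 µg/mL·hr
IV tail: 6.19/0.39 = 15.872; AUC_iv,0→∞ = 343.655 + 15.872 = 359.527 µg/mL·hr
Trapezoidal AUC_0→5.75 (oral capsule):
  [0→0.5]: (0.00+33.12)/2 × 0.5 = 8.28
  [0.5→1]: (33.12+43.29)/2 × 0.5 = 19.1025
  [1→1.5]: (43.29+43.38)/2 × 0.5 = 21.6675
  [1.5→5.5]: (43.38+11.42)/2 × 4 = 109.6
  [5.5→5.75]: (11.42+10.36)/2 × 0.25 = 2.7225
  Sum = 161.3725 µg/mL·hr
oral capsule tail: 10.36/0.39 = 26.564; AUC_ev,0→∞ = 161.3725 + 26.564 = 187.9365 µg/mL·hr
F = (AUC_ev/D_ev)/(AUC_iv/D_iv) = (187.9365/1000)/(359.527/250) = 0.1879365/1.438108 = 0.1307

F = 0.13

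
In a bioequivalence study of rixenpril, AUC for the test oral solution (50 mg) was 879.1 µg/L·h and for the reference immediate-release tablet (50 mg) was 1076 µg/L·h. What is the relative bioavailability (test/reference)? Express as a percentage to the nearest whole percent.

F_rel = 82%

F_rel = (AUC_test/D_test) / (AUC_ref/D_ref)
      = (879.1/50) / (1076/50)
      = 17.582 / 21.52 = 0.8170 = 81.70%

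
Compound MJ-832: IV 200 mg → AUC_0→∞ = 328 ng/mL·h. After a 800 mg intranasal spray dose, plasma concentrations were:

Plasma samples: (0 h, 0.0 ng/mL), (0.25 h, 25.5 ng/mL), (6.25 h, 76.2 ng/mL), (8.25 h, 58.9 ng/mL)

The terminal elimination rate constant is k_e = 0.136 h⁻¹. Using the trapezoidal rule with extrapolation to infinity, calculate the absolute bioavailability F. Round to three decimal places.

Trapezoidal AUC_0→8.25 (intranasal spray):
  [0→0.25]: (0.0+25.5)/2 × 0.25 = 3.1875
  [0.25→6.25]: (25.5+76.2)/2 × 6 = 305.1
  [6.25→8.25]: (76.2+58.9)/2 × 2 = 135.1
  Sum = 443.3875 ng/mL·h
Tail: C_last/k_e = 58.9/0.136 = 433.088
AUC_0→∞ (intranasal spray) = 443.3875 + 433.088 = 876.4755 ng/mL·h
F = (AUC_ev/D_ev)/(AUC_iv/D_iv) = (876.4755/800)/(328/200) = 1.09559/1.64 = 0.6680

F = 0.668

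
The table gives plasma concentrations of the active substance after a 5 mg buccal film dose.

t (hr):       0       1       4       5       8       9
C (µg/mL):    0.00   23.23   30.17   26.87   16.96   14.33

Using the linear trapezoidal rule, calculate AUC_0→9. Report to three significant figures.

AUC = 202 µg/mL·hr

Trapezoidal AUC_0→9:
  [0→1]: (0.00+23.23)/2 × 1 = 11.615
  [1→4]: (23.23+30.17)/2 × 3 = 80.1
  [4→5]: (30.17+26.87)/2 × 1 = 28.52
  [5→8]: (26.87+16.96)/2 × 3 = 65.745
  [8→9]: (16.96+14.33)/2 × 1 = 15.645
  Sum = 201.625 µg/mL·hr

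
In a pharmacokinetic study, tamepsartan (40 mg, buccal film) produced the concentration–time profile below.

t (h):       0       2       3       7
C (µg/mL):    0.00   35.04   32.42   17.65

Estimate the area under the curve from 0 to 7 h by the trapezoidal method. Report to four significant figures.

Trapezoidal AUC_0→7:
  [0→2]: (0.00+35.04)/2 × 2 = 35.04
  [2→3]: (35.04+32.42)/2 × 1 = 33.73
  [3→7]: (32.42+17.65)/2 × 4 = 100.14
  Sum = 168.91 µg/mL·h

AUC = 168.9 µg/mL·h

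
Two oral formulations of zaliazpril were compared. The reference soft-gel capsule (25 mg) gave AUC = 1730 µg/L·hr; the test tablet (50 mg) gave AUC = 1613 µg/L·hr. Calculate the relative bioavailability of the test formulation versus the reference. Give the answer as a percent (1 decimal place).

F_rel = 46.6%

F_rel = (AUC_test/D_test) / (AUC_ref/D_ref)
      = (1613/50) / (1730/25)
      = 32.26 / 69.2 = 0.4662 = 46.62%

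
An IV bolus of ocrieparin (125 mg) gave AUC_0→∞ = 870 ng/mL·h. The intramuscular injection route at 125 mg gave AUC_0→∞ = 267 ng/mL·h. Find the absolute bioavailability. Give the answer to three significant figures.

F = (AUC_ev / D_ev) / (AUC_iv / D_iv)
  = (267/125) / (870/125)
  = 2.136 / 6.96 = 0.3069

F = 0.307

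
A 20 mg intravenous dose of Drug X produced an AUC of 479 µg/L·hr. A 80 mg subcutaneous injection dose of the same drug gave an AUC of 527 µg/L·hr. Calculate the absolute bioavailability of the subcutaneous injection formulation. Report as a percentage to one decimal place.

F = 27.5%

F = (AUC_ev / D_ev) / (AUC_iv / D_iv)
  = (527/80) / (479/20)
  = 6.5875 / 23.95 = 0.2751
  = 27.51%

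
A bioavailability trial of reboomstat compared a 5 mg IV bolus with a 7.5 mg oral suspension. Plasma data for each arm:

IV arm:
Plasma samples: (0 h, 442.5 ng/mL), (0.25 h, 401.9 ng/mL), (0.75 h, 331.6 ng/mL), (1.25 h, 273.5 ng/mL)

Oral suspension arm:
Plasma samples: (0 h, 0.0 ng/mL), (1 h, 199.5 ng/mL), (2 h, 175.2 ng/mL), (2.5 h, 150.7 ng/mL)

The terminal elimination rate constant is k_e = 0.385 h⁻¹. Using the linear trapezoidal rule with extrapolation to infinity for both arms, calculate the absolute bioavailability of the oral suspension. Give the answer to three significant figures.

F = 0.440

Trapezoidal AUC_0→1.25 (IV):
  [0→0.25]: (442.5+401.9)/2 × 0.25 = 105.55
  [0.25→0.75]: (401.9+331.6)/2 × 0.5 = 183.375
  [0.75→1.25]: (331.6+273.5)/2 × 0.5 = 151.275
  Sum = 440.2 ng/mL·h
IV tail: 273.5/0.385 = 710.390; AUC_iv,0→∞ = 440.2 + 710.390 = 1150.59 ng/mL·h
Trapezoidal AUC_0→2.5 (oral suspension):
  [0→1]: (0.0+199.5)/2 × 1 = 99.75
  [1→2]: (199.5+175.2)/2 × 1 = 187.35
  [2→2.5]: (175.2+150.7)/2 × 0.5 = 81.475
  Sum = 368.575 ng/mL·h
oral suspension tail: 150.7/0.385 = 391.429; AUC_ev,0→∞ = 368.575 + 391.429 = 760.004 ng/mL·h
F = (AUC_ev/D_ev)/(AUC_iv/D_iv) = (760.004/7.5)/(1150.59/5) = 101.334/230.118 = 0.4404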